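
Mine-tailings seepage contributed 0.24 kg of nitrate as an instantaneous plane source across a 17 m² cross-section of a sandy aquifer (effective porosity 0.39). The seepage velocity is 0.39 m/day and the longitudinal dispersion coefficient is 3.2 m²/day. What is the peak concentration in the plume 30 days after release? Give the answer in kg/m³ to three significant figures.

0.00104 kg/m³

The peak of an instantaneous 1D plume sits at x = vt; there the Gaussian factor is 1 and C_max = M/(n_e·A·√(4πDt)), where n_e·A is the pore area the mass is dissolved in.
√(4πDt) = √(4π × 3.2 × 30) = 34.73 m, so C_max = 0.24/(0.39 × 17 × 34.73) = 0.00104 kg/m³.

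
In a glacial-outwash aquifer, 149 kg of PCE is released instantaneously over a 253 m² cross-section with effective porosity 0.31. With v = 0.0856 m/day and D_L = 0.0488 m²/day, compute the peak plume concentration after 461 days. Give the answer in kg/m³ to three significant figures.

The peak of an instantaneous 1D plume sits at x = vt; there the Gaussian factor is 1 and C_max = M/(n_e·A·√(4πDt)), where n_e·A is the pore area the mass is dissolved in.
√(4πDt) = √(4π × 0.0488 × 461) = 16.81 m, so C_max = 149/(0.31 × 253 × 16.81) = 0.113 kg/m³.

0.113 kg/m³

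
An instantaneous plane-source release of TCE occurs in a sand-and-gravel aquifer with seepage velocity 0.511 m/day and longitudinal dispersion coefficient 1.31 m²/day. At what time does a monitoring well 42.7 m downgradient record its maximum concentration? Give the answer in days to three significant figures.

For the 1D instantaneous-source solution, setting ∂C/∂t = 0 at fixed x gives v²t² + 2Dt − x² = 0, so t = (√(D² + v²x²) − D)/v².
√(D² + v²x²) = √(1.31² + 0.511² × 42.7²) = 21.86; v² = 0.261121.
t = (21.86 − 1.31)/0.261121 = 78.7 days (vs. the pure-advection estimate x/v = 83.6 d).

78.7 days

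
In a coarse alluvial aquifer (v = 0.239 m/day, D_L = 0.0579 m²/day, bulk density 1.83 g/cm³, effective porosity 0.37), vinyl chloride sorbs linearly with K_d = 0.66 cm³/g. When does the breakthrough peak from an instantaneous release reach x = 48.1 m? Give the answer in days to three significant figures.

854 days

Retardation factor R = 1 + ρ_b·K_d/n = 1 + 1.83 × 0.66/0.37 = 4.264.
Sorption retards both mechanisms: v_R = v/R = 0.05605 m/day, D_R = D/R = 0.01358 m²/day.
Peak time from v_R²t² + 2D_R t − x² = 0: t = (√(D_R² + v_R²x²) − D_R)/v_R².
√(D_R² + v_R²x²) = √(0.01358² + 0.05605² × 48.1²) = 2.696; v_R² = 0.003142.
t = (2.696 − 0.01358)/0.003142 = 854 days.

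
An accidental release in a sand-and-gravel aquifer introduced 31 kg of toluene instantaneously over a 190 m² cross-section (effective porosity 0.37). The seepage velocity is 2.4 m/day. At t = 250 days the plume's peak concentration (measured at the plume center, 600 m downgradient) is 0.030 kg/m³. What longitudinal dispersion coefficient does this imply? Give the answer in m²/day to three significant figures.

0.0688 m²/day

At the plume center C_max = M/(n_e·A·√(4πDt)), so D = M²/(4πt·(n_e·A·C_max)²).
n_e·A·C_max = 0.37 × 190 × 0.030 = 2.109 kg/m.
D = 31²/(4π × 250 × 2.109²) = 0.0688 m²/day.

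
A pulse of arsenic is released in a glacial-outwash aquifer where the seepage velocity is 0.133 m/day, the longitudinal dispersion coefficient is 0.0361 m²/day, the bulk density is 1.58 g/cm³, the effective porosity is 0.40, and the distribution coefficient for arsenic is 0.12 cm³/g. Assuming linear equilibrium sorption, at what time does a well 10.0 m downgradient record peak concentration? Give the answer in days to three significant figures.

Retardation factor R = 1 + ρ_b·K_d/n = 1 + 1.58 × 0.12/0.40 = 1.474.
Sorption retards both mechanisms: v_R = v/R = 0.09023 m/day, D_R = D/R = 0.02449 m²/day.
Peak time from v_R²t² + 2D_R t − x² = 0: t = (√(D_R² + v_R²x²) − D_R)/v_R².
√(D_R² + v_R²x²) = √(0.02449² + 0.09023² × 10.0²) = 0.9026; v_R² = 0.008141.
t = (0.9026 − 0.02449)/0.008141 = 108 days.

108 days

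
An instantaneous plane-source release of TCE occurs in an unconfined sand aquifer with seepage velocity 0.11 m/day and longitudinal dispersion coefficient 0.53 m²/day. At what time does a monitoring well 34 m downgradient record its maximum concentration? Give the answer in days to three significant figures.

268 days

For the 1D instantaneous-source solution, setting ∂C/∂t = 0 at fixed x gives v²t² + 2Dt − x² = 0, so t = (√(D² + v²x²) − D)/v².
√(D² + v²x²) = √(0.53² + 0.11² × 34²) = 3.777; v² = 0.0121.
t = (3.777 − 0.53)/0.0121 = 268 days (vs. the pure-advection estimate x/v = 309 d).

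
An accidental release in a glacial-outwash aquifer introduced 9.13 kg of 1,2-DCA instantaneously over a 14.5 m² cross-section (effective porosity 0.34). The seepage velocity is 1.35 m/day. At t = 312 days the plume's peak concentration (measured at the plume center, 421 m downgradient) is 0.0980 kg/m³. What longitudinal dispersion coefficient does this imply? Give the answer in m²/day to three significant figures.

0.0911 m²/day

At the plume center C_max = M/(n_e·A·√(4πDt)), so D = M²/(4πt·(n_e·A·C_max)²).
n_e·A·C_max = 0.34 × 14.5 × 0.0980 = 0.4831 kg/m.
D = 9.13²/(4π × 312 × 0.4831²) = 0.0911 m²/day.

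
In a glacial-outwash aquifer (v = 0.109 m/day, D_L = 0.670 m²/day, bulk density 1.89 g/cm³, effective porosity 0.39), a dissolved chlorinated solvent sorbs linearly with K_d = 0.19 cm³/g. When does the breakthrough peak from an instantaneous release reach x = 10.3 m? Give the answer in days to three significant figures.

103 days

Retardation factor R = 1 + ρ_b·K_d/n = 1 + 1.89 × 0.19/0.39 = 1.921.
Sorption retards both mechanisms: v_R = v/R = 0.05674 m/day, D_R = D/R = 0.3488 m²/day.
Peak time from v_R²t² + 2D_R t − x² = 0: t = (√(D_R² + v_R²x²) − D_R)/v_R².
√(D_R² + v_R²x²) = √(0.3488² + 0.05674² × 10.3²) = 0.6806; v_R² = 0.003219.
t = (0.6806 − 0.3488)/0.003219 = 103 days.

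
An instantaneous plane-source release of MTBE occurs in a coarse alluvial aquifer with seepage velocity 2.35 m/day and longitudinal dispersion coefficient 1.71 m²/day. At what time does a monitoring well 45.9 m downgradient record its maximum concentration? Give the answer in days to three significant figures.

19.2 days

For the 1D instantaneous-source solution, setting ∂C/∂t = 0 at fixed x gives v²t² + 2Dt − x² = 0, so t = (√(D² + v²x²) − D)/v².
√(D² + v²x²) = √(1.71² + 2.35² × 45.9²) = 107.9; v² = 5.5225.
t = (107.9 − 1.71)/5.5225 = 19.2 days (vs. the pure-advection estimate x/v = 19.5 d).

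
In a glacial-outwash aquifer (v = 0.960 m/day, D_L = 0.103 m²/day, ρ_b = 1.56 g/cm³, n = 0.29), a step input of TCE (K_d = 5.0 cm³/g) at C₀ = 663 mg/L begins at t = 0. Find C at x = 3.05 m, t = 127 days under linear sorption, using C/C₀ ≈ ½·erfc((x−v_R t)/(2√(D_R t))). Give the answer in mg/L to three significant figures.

606 mg/L

Retardation factor R = 1 + ρ_b·K_d/n = 1 + 1.56 × 5.0/0.29 = 27.90.
Sorption retards both mechanisms: v_R = v/R = 0.03441 m/day, D_R = D/R = 0.003692 m²/day.
v_R·t = 0.03441 × 127 = 4.37007 m; 2√(D_R t) = 1.370 m; argument = (3.05 − 4.37007)/1.370 = -0.9636.
C = C₀ × ½·erfc(-0.9636) = 663 × 0.9135 = 606 mg/L.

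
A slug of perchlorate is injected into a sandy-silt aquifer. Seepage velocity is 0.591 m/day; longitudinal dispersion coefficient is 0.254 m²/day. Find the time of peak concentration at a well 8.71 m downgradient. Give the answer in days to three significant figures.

For the 1D instantaneous-source solution, setting ∂C/∂t = 0 at fixed x gives v²t² + 2Dt − x² = 0, so t = (√(D² + v²x²) − D)/v².
√(D² + v²x²) = √(0.254² + 0.591² × 8.71²) = 5.154; v² = 0.349281.
t = (5.154 − 0.254)/0.349281 = 14.0 days (vs. the pure-advection estimate x/v = 14.7 d).

14.0 days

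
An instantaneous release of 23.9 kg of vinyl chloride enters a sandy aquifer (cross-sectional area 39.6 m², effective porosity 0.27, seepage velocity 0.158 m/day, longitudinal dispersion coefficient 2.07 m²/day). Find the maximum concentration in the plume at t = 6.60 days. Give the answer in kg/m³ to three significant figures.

0.171 kg/m³

The peak of an instantaneous 1D plume sits at x = vt; there the Gaussian factor is 1 and C_max = M/(n_e·A·√(4πDt)), where n_e·A is the pore area the mass is dissolved in.
√(4πDt) = √(4π × 2.07 × 6.60) = 13.10 m, so C_max = 23.9/(0.27 × 39.6 × 13.10) = 0.171 kg/m³.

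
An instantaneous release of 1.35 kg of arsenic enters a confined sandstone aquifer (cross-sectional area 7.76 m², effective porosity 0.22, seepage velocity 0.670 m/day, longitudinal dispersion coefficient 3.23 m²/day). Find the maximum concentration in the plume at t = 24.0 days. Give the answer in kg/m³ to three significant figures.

The peak of an instantaneous 1D plume sits at x = vt; there the Gaussian factor is 1 and C_max = M/(n_e·A·√(4πDt)), where n_e·A is the pore area the mass is dissolved in.
√(4πDt) = √(4π × 3.23 × 24.0) = 31.21 m, so C_max = 1.35/(0.22 × 7.76 × 31.21) = 0.0253 kg/m³.

0.0253 kg/m³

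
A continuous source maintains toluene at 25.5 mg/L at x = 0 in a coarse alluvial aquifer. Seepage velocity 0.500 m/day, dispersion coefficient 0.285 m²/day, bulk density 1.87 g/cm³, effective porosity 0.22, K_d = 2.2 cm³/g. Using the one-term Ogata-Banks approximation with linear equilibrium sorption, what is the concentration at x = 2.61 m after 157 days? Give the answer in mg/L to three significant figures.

Retardation factor R = 1 + ρ_b·K_d/n = 1 + 1.87 × 2.2/0.22 = 19.70.
Sorption retards both mechanisms: v_R = v/R = 0.02538 m/day, D_R = D/R = 0.01447 m²/day.
v_R·t = 0.02538 × 157 = 3.98466 m; 2√(D_R t) = 3.014 m; argument = (2.61 − 3.98466)/3.014 = -0.4561.
C = C₀ × ½·erfc(-0.4561) = 25.5 × 0.7405 = 18.9 mg/L.

18.9 mg/L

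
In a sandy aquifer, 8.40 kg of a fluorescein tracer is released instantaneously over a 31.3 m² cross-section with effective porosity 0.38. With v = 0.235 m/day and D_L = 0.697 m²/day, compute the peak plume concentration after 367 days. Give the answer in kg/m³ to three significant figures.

The peak of an instantaneous 1D plume sits at x = vt; there the Gaussian factor is 1 and C_max = M/(n_e·A·√(4πDt)), where n_e·A is the pore area the mass is dissolved in.
√(4πDt) = √(4π × 0.697 × 367) = 56.70 m, so C_max = 8.40/(0.38 × 31.3 × 56.70) = 0.0125 kg/m³.

0.0125 kg/m³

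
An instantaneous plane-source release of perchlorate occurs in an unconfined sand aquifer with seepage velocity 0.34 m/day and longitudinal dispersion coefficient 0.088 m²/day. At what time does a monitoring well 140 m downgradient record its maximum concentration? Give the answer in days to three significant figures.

For the 1D instantaneous-source solution, setting ∂C/∂t = 0 at fixed x gives v²t² + 2Dt − x² = 0, so t = (√(D² + v²x²) − D)/v².
√(D² + v²x²) = √(0.088² + 0.34² × 140²) = 47.60; v² = 0.1156.
t = (47.60 − 0.088)/0.1156 = 411 days (vs. the pure-advection estimate x/v = 412 d).

411 days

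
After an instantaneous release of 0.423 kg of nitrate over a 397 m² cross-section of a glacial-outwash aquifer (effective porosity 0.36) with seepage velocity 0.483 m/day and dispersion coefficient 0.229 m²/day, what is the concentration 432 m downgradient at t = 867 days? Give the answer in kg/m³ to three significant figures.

For an instantaneous plane source, C(x,t) = M/(n_e·A·√(4πDt)) · exp(−(x−vt)²/(4Dt)), with n_e·A the pore (flow) area.
Plume center vt = 0.483 × 867 = 418.761 m, so the well at 432 m is 13.239 m downgradient of the peak.
√(4πDt) = 49.95 m, giving peak height M/(n_e·A·√(4πDt)) = 0.423/(0.36 × 397 × 49.95) = 5.925e-05 kg/m³.
(x−vt)²/(4Dt) = (13.239)²/(4 × 0.229 × 867) = 0.2207; exp(−0.2207) = 0.8020.
C = 5.925e-05 × 0.8020 = 4.75e-05 kg/m³.

4.75e-05 kg/m³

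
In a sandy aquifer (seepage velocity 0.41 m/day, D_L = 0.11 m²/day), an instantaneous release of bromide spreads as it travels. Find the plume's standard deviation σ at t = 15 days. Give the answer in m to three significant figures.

1.82 m

Dispersive spreading gives a Gaussian with σ² = 2Dt; advection only shifts the center.
σ = √(2 × 0.11 × 15) = 1.82 m.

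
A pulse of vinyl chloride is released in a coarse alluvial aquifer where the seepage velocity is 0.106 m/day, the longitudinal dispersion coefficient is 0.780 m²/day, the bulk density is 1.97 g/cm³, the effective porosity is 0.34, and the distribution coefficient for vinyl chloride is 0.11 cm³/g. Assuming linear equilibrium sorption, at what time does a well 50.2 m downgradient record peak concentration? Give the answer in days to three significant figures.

Retardation factor R = 1 + ρ_b·K_d/n = 1 + 1.97 × 0.11/0.34 = 1.637.
Sorption retards both mechanisms: v_R = v/R = 0.06475 m/day, D_R = D/R = 0.4765 m²/day.
Peak time from v_R²t² + 2D_R t − x² = 0: t = (√(D_R² + v_R²x²) − D_R)/v_R².
√(D_R² + v_R²x²) = √(0.4765² + 0.06475² × 50.2²) = 3.285; v_R² = 0.004193.
t = (3.285 − 0.4765)/0.004193 = 670 days.

670 days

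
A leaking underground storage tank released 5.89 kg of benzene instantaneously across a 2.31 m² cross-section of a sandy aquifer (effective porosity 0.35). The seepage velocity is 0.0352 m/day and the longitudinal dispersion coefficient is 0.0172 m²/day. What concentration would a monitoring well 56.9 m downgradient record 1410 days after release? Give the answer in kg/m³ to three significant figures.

0.242 kg/m³

For an instantaneous plane source, C(x,t) = M/(n_e·A·√(4πDt)) · exp(−(x−vt)²/(4Dt)), with n_e·A the pore (flow) area.
Plume center vt = 0.0352 × 1410 = 49.632 m, so the well at 56.9 m is 7.268 m downgradient of the peak.
√(4πDt) = 17.46 m, giving peak height M/(n_e·A·√(4πDt)) = 5.89/(0.35 × 2.31 × 17.46) = 0.4172 kg/m³.
(x−vt)²/(4Dt) = (7.268)²/(4 × 0.0172 × 1410) = 0.5445; exp(−0.5445) = 0.5801.
C = 0.4172 × 0.5801 = 0.242 kg/m³.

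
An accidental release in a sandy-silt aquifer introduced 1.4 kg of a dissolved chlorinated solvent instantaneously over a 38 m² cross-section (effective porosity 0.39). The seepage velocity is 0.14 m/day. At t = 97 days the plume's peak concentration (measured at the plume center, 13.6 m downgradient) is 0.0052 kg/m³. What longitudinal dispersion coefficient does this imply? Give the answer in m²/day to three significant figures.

At the plume center C_max = M/(n_e·A·√(4πDt)), so D = M²/(4πt·(n_e·A·C_max)²).
n_e·A·C_max = 0.39 × 38 × 0.0052 = 0.07706 kg/m.
D = 1.4²/(4π × 97 × 0.07706²) = 0.271 m²/day.

0.271 m²/day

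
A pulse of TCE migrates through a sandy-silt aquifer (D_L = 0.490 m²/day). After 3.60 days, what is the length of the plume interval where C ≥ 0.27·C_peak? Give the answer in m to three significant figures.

The plume is Gaussian with σ = √(2Dt) = √(2 × 0.490 × 3.60) = 1.878 m.
C/C_peak = exp(−Δx²/(2σ²)) = 0.27 ⇒ Δx = σ·√(−2 ln 0.27) = 1.878 × 1.618 = 3.039 m.
Width = 2Δx = 6.08 m.

6.08 m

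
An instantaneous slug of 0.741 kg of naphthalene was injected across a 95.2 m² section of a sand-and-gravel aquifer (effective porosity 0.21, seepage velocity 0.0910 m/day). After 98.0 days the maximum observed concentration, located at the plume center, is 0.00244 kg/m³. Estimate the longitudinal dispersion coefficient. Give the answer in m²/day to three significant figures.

At the plume center C_max = M/(n_e·A·√(4πDt)), so D = M²/(4πt·(n_e·A·C_max)²).
n_e·A·C_max = 0.21 × 95.2 × 0.00244 = 0.04878 kg/m.
D = 0.741²/(4π × 98.0 × 0.04878²) = 0.187 m²/day.

0.187 m²/day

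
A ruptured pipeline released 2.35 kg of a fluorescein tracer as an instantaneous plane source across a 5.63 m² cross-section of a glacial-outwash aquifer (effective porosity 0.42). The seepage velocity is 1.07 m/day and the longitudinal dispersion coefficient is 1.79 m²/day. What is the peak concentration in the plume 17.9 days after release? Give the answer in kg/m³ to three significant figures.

The peak of an instantaneous 1D plume sits at x = vt; there the Gaussian factor is 1 and C_max = M/(n_e·A·√(4πDt)), where n_e·A is the pore area the mass is dissolved in.
√(4πDt) = √(4π × 1.79 × 17.9) = 20.07 m, so C_max = 2.35/(0.42 × 5.63 × 20.07) = 0.0495 kg/m³.

0.0495 kg/m³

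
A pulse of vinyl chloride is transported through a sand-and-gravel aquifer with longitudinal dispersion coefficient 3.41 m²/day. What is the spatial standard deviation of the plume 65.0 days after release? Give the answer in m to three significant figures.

21.1 m

Dispersive spreading gives a Gaussian with σ² = 2Dt; advection only shifts the center.
σ = √(2 × 3.41 × 65.0) = 21.1 m.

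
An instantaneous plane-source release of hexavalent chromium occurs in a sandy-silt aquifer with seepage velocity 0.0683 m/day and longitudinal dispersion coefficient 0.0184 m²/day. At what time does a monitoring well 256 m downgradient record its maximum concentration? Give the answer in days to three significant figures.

3740 days

For the 1D instantaneous-source solution, setting ∂C/∂t = 0 at fixed x gives v²t² + 2Dt − x² = 0, so t = (√(D² + v²x²) − D)/v².
√(D² + v²x²) = √(0.0184² + 0.0683² × 256²) = 17.48; v² = 0.00466489.
t = (17.48 − 0.0184)/0.00466489 = 3740 days (vs. the pure-advection estimate x/v = 3750 d).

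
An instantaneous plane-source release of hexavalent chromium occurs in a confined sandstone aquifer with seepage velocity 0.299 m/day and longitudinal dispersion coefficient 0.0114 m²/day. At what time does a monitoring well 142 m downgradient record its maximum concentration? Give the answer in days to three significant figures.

475 days

For the 1D instantaneous-source solution, setting ∂C/∂t = 0 at fixed x gives v²t² + 2Dt − x² = 0, so t = (√(D² + v²x²) − D)/v².
√(D² + v²x²) = √(0.0114² + 0.299² × 142²) = 42.46; v² = 0.089401.
t = (42.46 − 0.0114)/0.089401 = 475 days (vs. the pure-advection estimate x/v = 475 d).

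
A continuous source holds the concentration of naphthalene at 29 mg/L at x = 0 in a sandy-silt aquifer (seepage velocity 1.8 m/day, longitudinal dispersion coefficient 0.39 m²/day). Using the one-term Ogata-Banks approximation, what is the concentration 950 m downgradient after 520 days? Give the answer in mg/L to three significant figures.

For a continuous step input, C/C₀ ≈ ½·erfc((x−vt)/(2√(Dt))).
vt = 1.8 × 520 = 936 m and 2√(Dt) = 2√(0.39 × 520) = 28.48 m.
Argument (x−vt)/(2√(Dt)) = (950 − 936)/28.48 = 0.4916; ½·erfc(0.4916) = 0.2435.
C = 29 × 0.2435 = 7.06 mg/L.

7.06 mg/L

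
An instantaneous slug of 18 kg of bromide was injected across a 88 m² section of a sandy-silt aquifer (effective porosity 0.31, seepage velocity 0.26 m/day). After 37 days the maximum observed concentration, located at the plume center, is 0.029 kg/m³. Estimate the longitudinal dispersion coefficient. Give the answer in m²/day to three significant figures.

1.11 m²/day

At the plume center C_max = M/(n_e·A·√(4πDt)), so D = M²/(4πt·(n_e·A·C_max)²).
n_e·A·C_max = 0.31 × 88 × 0.029 = 0.7911 kg/m.
D = 18²/(4π × 37 × 0.7911²) = 1.11 m²/day.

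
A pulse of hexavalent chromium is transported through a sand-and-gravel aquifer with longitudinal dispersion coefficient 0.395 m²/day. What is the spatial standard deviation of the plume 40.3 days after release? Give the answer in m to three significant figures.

Dispersive spreading gives a Gaussian with σ² = 2Dt; advection only shifts the center.
σ = √(2 × 0.395 × 40.3) = 5.64 m.

5.64 m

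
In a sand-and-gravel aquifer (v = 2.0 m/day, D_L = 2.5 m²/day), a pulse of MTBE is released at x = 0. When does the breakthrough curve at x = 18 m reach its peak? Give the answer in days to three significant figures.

For the 1D instantaneous-source solution, setting ∂C/∂t = 0 at fixed x gives v²t² + 2Dt − x² = 0, so t = (√(D² + v²x²) − D)/v².
√(D² + v²x²) = √(2.5² + 2.0² × 18²) = 36.09; v² = 4.
t = (36.09 − 2.5)/4 = 8.40 days (vs. the pure-advection estimate x/v = 9.00 d).

8.40 days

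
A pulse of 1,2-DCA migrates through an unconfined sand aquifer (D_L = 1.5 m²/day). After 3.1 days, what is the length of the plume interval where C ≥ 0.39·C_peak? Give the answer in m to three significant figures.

8.37 m

The plume is Gaussian with σ = √(2Dt) = √(2 × 1.5 × 3.1) = 3.050 m.
C/C_peak = exp(−Δx²/(2σ²)) = 0.39 ⇒ Δx = σ·√(−2 ln 0.39) = 3.050 × 1.372 = 4.185 m.
Width = 2Δx = 8.37 m.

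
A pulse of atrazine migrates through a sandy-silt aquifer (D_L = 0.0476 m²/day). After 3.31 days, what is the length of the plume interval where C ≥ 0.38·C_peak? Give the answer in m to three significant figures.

1.56 m

The plume is Gaussian with σ = √(2Dt) = √(2 × 0.0476 × 3.31) = 0.5613 m.
C/C_peak = exp(−Δx²/(2σ²)) = 0.38 ⇒ Δx = σ·√(−2 ln 0.38) = 0.5613 × 1.391 = 0.7808 m.
Width = 2Δx = 1.56 m.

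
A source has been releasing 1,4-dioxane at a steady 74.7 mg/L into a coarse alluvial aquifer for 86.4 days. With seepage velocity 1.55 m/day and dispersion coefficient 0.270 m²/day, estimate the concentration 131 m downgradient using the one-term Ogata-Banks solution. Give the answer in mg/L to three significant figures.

For a continuous step input, C/C₀ ≈ ½·erfc((x−vt)/(2√(Dt))).
vt = 1.55 × 86.4 = 133.92 m and 2√(Dt) = 2√(0.270 × 86.4) = 9.660 m.
Argument (x−vt)/(2√(Dt)) = (131 − 133.92)/9.660 = -0.3023; ½·erfc(-0.3023) = 0.6655.
C = 74.7 × 0.6655 = 49.7 mg/L.

49.7 mg/L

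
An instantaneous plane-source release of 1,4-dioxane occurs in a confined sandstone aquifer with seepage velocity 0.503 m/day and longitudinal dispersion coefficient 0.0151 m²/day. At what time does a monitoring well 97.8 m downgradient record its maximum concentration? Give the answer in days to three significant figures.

194 days

For the 1D instantaneous-source solution, setting ∂C/∂t = 0 at fixed x gives v²t² + 2Dt − x² = 0, so t = (√(D² + v²x²) − D)/v².
√(D² + v²x²) = √(0.0151² + 0.503² × 97.8²) = 49.19; v² = 0.253009.
t = (49.19 − 0.0151)/0.253009 = 194 days (vs. the pure-advection estimate x/v = 194 d).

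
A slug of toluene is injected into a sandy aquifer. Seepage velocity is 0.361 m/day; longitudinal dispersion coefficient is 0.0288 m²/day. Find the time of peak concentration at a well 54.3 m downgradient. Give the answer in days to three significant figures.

For the 1D instantaneous-source solution, setting ∂C/∂t = 0 at fixed x gives v²t² + 2Dt − x² = 0, so t = (√(D² + v²x²) − D)/v².
√(D² + v²x²) = √(0.0288² + 0.361² × 54.3²) = 19.60; v² = 0.130321.
t = (19.60 − 0.0288)/0.130321 = 150 days (vs. the pure-advection estimate x/v = 150 d).

150 days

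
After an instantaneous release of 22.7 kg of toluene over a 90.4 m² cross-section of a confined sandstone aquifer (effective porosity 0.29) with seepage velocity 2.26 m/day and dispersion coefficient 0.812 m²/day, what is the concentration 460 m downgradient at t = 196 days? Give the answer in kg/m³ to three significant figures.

0.0123 kg/m³

For an instantaneous plane source, C(x,t) = M/(n_e·A·√(4πDt)) · exp(−(x−vt)²/(4Dt)), with n_e·A the pore (flow) area.
Plume center vt = 2.26 × 196 = 442.96 m, so the well at 460 m is 17.04 m downgradient of the peak.
√(4πDt) = 44.72 m, giving peak height M/(n_e·A·√(4πDt)) = 22.7/(0.29 × 90.4 × 44.72) = 0.01936 kg/m³.
(x−vt)²/(4Dt) = (17.04)²/(4 × 0.812 × 196) = 0.4561; exp(−0.4561) = 0.6338.
C = 0.01936 × 0.6338 = 0.0123 kg/m³.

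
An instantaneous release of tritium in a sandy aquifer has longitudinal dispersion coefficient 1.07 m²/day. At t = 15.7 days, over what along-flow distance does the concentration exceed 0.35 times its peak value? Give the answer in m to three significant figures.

The plume is Gaussian with σ = √(2Dt) = √(2 × 1.07 × 15.7) = 5.796 m.
C/C_peak = exp(−Δx²/(2σ²)) = 0.35 ⇒ Δx = σ·√(−2 ln 0.35) = 5.796 × 1.449 = 8.398 m.
Width = 2Δx = 16.8 m.

16.8 m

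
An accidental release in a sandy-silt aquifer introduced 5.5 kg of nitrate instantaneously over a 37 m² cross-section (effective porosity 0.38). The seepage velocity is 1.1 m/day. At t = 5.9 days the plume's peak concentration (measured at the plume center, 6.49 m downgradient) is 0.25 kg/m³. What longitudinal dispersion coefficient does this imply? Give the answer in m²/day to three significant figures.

At the plume center C_max = M/(n_e·A·√(4πDt)), so D = M²/(4πt·(n_e·A·C_max)²).
n_e·A·C_max = 0.38 × 37 × 0.25 = 3.515 kg/m.
D = 5.5²/(4π × 5.9 × 3.515²) = 0.0330 m²/day.

0.0330 m²/day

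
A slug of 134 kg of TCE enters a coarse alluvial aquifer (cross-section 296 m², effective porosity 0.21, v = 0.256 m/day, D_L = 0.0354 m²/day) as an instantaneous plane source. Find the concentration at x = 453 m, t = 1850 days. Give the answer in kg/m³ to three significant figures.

For an instantaneous plane source, C(x,t) = M/(n_e·A·√(4πDt)) · exp(−(x−vt)²/(4Dt)), with n_e·A the pore (flow) area.
Plume center vt = 0.256 × 1850 = 473.6 m, so the well at 453 m is 20.6 m upgradient of the peak.
√(4πDt) = 28.69 m, giving peak height M/(n_e·A·√(4πDt)) = 134/(0.21 × 296 × 28.69) = 0.07514 kg/m³.
(x−vt)²/(4Dt) = (-20.6)²/(4 × 0.0354 × 1850) = 1.620; exp(−1.620) = 0.1979.
C = 0.07514 × 0.1979 = 0.0149 kg/m³.

0.0149 kg/m³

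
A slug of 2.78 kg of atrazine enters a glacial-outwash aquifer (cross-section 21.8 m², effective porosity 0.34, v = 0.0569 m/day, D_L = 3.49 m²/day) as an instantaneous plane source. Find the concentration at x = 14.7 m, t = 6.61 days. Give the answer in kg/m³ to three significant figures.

0.00238 kg/m³

For an instantaneous plane source, C(x,t) = M/(n_e·A·√(4πDt)) · exp(−(x−vt)²/(4Dt)), with n_e·A the pore (flow) area.
Plume center vt = 0.0569 × 6.61 = 0.376109 m, so the well at 14.7 m is 14.323891 m downgradient of the peak.
√(4πDt) = 17.03 m, giving peak height M/(n_e·A·√(4πDt)) = 2.78/(0.34 × 21.8 × 17.03) = 0.02202 kg/m³.
(x−vt)²/(4Dt) = (14.323891)²/(4 × 3.49 × 6.61) = 2.223; exp(−2.223) = 0.1083.
C = 0.02202 × 0.1083 = 0.00238 kg/m³.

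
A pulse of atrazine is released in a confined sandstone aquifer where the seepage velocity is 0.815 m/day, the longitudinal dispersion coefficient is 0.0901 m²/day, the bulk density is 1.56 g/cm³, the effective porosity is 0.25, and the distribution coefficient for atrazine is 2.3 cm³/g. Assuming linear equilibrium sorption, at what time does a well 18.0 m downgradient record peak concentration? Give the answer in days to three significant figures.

337 days

Retardation factor R = 1 + ρ_b·K_d/n = 1 + 1.56 × 2.3/0.25 = 15.35.
Sorption retards both mechanisms: v_R = v/R = 0.05309 m/day, D_R = D/R = 0.005870 m²/day.
Peak time from v_R²t² + 2D_R t − x² = 0: t = (√(D_R² + v_R²x²) − D_R)/v_R².
√(D_R² + v_R²x²) = √(0.005870² + 0.05309² × 18.0²) = 0.9556; v_R² = 0.002819.
t = (0.9556 − 0.005870)/0.002819 = 337 days.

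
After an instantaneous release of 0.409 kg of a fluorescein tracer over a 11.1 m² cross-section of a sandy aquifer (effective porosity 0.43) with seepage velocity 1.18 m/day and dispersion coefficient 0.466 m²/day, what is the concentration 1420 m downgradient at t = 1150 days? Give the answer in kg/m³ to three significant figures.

0.000164 kg/m³

For an instantaneous plane source, C(x,t) = M/(n_e·A·√(4πDt)) · exp(−(x−vt)²/(4Dt)), with n_e·A the pore (flow) area.
Plume center vt = 1.18 × 1150 = 1357 m, so the well at 1420 m is 63 m downgradient of the peak.
√(4πDt) = 82.06 m, giving peak height M/(n_e·A·√(4πDt)) = 0.409/(0.43 × 11.1 × 82.06) = 0.001044 kg/m³.
(x−vt)²/(4Dt) = (63)²/(4 × 0.466 × 1150) = 1.852; exp(−1.852) = 0.1569.
C = 0.001044 × 0.1569 = 0.000164 kg/m³.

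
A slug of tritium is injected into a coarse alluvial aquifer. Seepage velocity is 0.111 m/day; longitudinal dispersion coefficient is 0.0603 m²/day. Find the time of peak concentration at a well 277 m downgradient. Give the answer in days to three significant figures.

For the 1D instantaneous-source solution, setting ∂C/∂t = 0 at fixed x gives v²t² + 2Dt − x² = 0, so t = (√(D² + v²x²) − D)/v².
√(D² + v²x²) = √(0.0603² + 0.111² × 277²) = 30.75; v² = 0.012321.
t = (30.75 − 0.0603)/0.012321 = 2490 days (vs. the pure-advection estimate x/v = 2500 d).

2490 days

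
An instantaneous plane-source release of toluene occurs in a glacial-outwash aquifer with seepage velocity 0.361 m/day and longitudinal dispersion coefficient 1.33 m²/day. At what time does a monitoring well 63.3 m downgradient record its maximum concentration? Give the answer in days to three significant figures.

165 days

For the 1D instantaneous-source solution, setting ∂C/∂t = 0 at fixed x gives v²t² + 2Dt − x² = 0, so t = (√(D² + v²x²) − D)/v².
√(D² + v²x²) = √(1.33² + 0.361² × 63.3²) = 22.89; v² = 0.130321.
t = (22.89 − 1.33)/0.130321 = 165 days (vs. the pure-advection estimate x/v = 175 d).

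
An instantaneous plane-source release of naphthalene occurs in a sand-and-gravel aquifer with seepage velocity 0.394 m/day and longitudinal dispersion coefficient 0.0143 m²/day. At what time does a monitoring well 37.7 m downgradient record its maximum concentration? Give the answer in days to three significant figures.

95.6 days

For the 1D instantaneous-source solution, setting ∂C/∂t = 0 at fixed x gives v²t² + 2Dt − x² = 0, so t = (√(D² + v²x²) − D)/v².
√(D² + v²x²) = √(0.0143² + 0.394² × 37.7²) = 14.85; v² = 0.155236.
t = (14.85 − 0.0143)/0.155236 = 95.6 days (vs. the pure-advection estimate x/v = 95.7 d).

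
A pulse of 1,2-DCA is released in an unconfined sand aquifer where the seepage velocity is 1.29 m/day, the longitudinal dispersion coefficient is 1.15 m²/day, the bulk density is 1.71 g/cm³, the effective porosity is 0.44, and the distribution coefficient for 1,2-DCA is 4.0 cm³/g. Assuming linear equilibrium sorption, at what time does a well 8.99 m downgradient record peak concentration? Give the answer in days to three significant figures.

Retardation factor R = 1 + ρ_b·K_d/n = 1 + 1.71 × 4.0/0.44 = 16.55.
Sorption retards both mechanisms: v_R = v/R = 0.07795 m/day, D_R = D/R = 0.06949 m²/day.
Peak time from v_R²t² + 2D_R t − x² = 0: t = (√(D_R² + v_R²x²) − D_R)/v_R².
√(D_R² + v_R²x²) = √(0.06949² + 0.07795² × 8.99²) = 0.7042; v_R² = 0.006076.
t = (0.7042 − 0.06949)/0.006076 = 104 days.

104 days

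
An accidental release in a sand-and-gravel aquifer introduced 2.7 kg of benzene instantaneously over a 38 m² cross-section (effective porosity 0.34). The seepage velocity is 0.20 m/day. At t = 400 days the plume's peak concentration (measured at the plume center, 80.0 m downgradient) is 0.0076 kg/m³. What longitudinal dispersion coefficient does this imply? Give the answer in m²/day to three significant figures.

At the plume center C_max = M/(n_e·A·√(4πDt)), so D = M²/(4πt·(n_e·A·C_max)²).
n_e·A·C_max = 0.34 × 38 × 0.0076 = 0.09819 kg/m.
D = 2.7²/(4π × 400 × 0.09819²) = 0.150 m²/day.

0.150 m²/day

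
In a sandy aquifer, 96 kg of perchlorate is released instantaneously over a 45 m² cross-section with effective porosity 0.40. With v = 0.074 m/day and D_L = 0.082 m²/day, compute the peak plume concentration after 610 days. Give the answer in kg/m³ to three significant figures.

0.213 kg/m³

The peak of an instantaneous 1D plume sits at x = vt; there the Gaussian factor is 1 and C_max = M/(n_e·A·√(4πDt)), where n_e·A is the pore area the mass is dissolved in.
√(4πDt) = √(4π × 0.082 × 610) = 25.07 m, so C_max = 96/(0.40 × 45 × 25.07) = 0.213 kg/m³.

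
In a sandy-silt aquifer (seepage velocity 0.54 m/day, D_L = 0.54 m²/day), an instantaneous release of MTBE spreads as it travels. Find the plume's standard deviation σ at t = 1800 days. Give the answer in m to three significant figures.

Dispersive spreading gives a Gaussian with σ² = 2Dt; advection only shifts the center.
σ = √(2 × 0.54 × 1800) = 44.1 m.

44.1 m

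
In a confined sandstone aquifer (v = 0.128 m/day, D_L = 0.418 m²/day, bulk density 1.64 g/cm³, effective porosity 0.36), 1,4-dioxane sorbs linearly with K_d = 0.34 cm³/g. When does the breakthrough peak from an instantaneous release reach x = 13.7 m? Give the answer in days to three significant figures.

215 days

Retardation factor R = 1 + ρ_b·K_d/n = 1 + 1.64 × 0.34/0.36 = 2.549.
Sorption retards both mechanisms: v_R = v/R = 0.05022 m/day, D_R = D/R = 0.1640 m²/day.
Peak time from v_R²t² + 2D_R t − x² = 0: t = (√(D_R² + v_R²x²) − D_R)/v_R².
√(D_R² + v_R²x²) = √(0.1640² + 0.05022² × 13.7²) = 0.7073; v_R² = 0.002522.
t = (0.7073 − 0.1640)/0.002522 = 215 days.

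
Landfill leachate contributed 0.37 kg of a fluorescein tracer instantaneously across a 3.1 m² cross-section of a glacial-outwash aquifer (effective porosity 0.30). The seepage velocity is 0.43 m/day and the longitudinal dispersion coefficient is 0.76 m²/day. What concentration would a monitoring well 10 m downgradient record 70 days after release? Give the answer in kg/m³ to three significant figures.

For an instantaneous plane source, C(x,t) = M/(n_e·A·√(4πDt)) · exp(−(x−vt)²/(4Dt)), with n_e·A the pore (flow) area.
Plume center vt = 0.43 × 70 = 30.1 m, so the well at 10 m is 20.1 m upgradient of the peak.
√(4πDt) = 25.86 m, giving peak height M/(n_e·A·√(4πDt)) = 0.37/(0.30 × 3.1 × 25.86) = 0.01538 kg/m³.
(x−vt)²/(4Dt) = (-20.1)²/(4 × 0.76 × 70) = 1.899; exp(−1.899) = 0.1497.
C = 0.01538 × 0.1497 = 0.00230 kg/m³.

0.00230 kg/m³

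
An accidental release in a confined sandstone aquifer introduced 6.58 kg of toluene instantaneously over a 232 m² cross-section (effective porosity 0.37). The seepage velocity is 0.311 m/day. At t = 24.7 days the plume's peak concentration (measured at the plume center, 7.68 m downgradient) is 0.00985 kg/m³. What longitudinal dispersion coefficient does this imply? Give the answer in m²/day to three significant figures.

0.195 m²/day

At the plume center C_max = M/(n_e·A·√(4πDt)), so D = M²/(4πt·(n_e·A·C_max)²).
n_e·A·C_max = 0.37 × 232 × 0.00985 = 0.8455 kg/m.
D = 6.58²/(4π × 24.7 × 0.8455²) = 0.195 m²/day.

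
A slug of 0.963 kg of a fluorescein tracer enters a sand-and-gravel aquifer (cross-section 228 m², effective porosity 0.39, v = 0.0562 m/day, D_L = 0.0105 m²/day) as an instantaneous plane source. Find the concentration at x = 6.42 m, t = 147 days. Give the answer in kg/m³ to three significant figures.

0.00142 kg/m³

For an instantaneous plane source, C(x,t) = M/(n_e·A·√(4πDt)) · exp(−(x−vt)²/(4Dt)), with n_e·A the pore (flow) area.
Plume center vt = 0.0562 × 147 = 8.2614 m, so the well at 6.42 m is 1.8414 m upgradient of the peak.
√(4πDt) = 4.404 m, giving peak height M/(n_e·A·√(4πDt)) = 0.963/(0.39 × 228 × 4.404) = 0.002459 kg/m³.
(x−vt)²/(4Dt) = (-1.8414)²/(4 × 0.0105 × 147) = 0.5492; exp(−0.5492) = 0.5774.
C = 0.002459 × 0.5774 = 0.00142 kg/m³.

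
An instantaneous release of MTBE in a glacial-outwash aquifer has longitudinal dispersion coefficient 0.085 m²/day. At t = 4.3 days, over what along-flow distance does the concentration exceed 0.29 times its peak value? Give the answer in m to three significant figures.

The plume is Gaussian with σ = √(2Dt) = √(2 × 0.085 × 4.3) = 0.8550 m.
C/C_peak = exp(−Δx²/(2σ²)) = 0.29 ⇒ Δx = σ·√(−2 ln 0.29) = 0.8550 × 1.573 = 1.345 m.
Width = 2Δx = 2.69 m.

2.69 m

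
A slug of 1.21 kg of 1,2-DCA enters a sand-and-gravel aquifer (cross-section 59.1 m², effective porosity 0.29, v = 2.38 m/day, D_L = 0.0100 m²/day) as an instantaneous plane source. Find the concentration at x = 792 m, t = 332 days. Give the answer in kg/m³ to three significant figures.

0.00847 kg/m³

For an instantaneous plane source, C(x,t) = M/(n_e·A·√(4πDt)) · exp(−(x−vt)²/(4Dt)), with n_e·A the pore (flow) area.
Plume center vt = 2.38 × 332 = 790.16 m, so the well at 792 m is 1.84 m downgradient of the peak.
√(4πDt) = 6.459 m, giving peak height M/(n_e·A·√(4πDt)) = 1.21/(0.29 × 59.1 × 6.459) = 0.01093 kg/m³.
(x−vt)²/(4Dt) = (1.84)²/(4 × 0.0100 × 332) = 0.2549; exp(−0.2549) = 0.7750.
C = 0.01093 × 0.7750 = 0.00847 kg/m³.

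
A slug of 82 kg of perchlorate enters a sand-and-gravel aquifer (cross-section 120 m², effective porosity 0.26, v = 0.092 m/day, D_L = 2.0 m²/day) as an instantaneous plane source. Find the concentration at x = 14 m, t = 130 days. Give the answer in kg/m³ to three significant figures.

For an instantaneous plane source, C(x,t) = M/(n_e·A·√(4πDt)) · exp(−(x−vt)²/(4Dt)), with n_e·A the pore (flow) area.
Plume center vt = 0.092 × 130 = 11.96 m, so the well at 14 m is 2.04 m downgradient of the peak.
√(4πDt) = 57.16 m, giving peak height M/(n_e·A·√(4πDt)) = 82/(0.26 × 120 × 57.16) = 0.04598 kg/m³.
(x−vt)²/(4Dt) = (2.04)²/(4 × 2.0 × 130) = 0.004002; exp(−0.004002) = 0.9960.
C = 0.04598 × 0.9960 = 0.0458 kg/m³.

0.0458 kg/m³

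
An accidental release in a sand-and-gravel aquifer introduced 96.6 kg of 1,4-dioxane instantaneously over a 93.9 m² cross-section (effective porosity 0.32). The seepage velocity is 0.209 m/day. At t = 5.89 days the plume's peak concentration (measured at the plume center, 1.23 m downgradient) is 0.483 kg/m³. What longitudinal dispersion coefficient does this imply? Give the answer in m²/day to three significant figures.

At the plume center C_max = M/(n_e·A·√(4πDt)), so D = M²/(4πt·(n_e·A·C_max)²).
n_e·A·C_max = 0.32 × 93.9 × 0.483 = 14.51 kg/m.
D = 96.6²/(4π × 5.89 × 14.51²) = 0.599 m²/day.

0.599 m²/day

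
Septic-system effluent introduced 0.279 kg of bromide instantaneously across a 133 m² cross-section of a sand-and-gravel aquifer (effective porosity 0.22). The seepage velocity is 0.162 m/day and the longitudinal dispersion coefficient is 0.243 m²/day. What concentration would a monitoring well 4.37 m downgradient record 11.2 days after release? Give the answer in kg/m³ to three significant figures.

For an instantaneous plane source, C(x,t) = M/(n_e·A·√(4πDt)) · exp(−(x−vt)²/(4Dt)), with n_e·A the pore (flow) area.
Plume center vt = 0.162 × 11.2 = 1.8144 m, so the well at 4.37 m is 2.5556 m downgradient of the peak.
√(4πDt) = 5.848 m, giving peak height M/(n_e·A·√(4πDt)) = 0.279/(0.22 × 133 × 5.848) = 0.001631 kg/m³.
(x−vt)²/(4Dt) = (2.5556)²/(4 × 0.243 × 11.2) = 0.5999; exp(−0.5999) = 0.5489.
C = 0.001631 × 0.5489 = 0.000895 kg/m³.

0.000895 kg/m³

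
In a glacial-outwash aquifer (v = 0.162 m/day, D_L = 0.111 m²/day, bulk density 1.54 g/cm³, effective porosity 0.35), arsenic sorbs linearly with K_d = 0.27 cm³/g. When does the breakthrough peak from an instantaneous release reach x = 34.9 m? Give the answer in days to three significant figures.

462 days

Retardation factor R = 1 + ρ_b·K_d/n = 1 + 1.54 × 0.27/0.35 = 2.188.
Sorption retards both mechanisms: v_R = v/R = 0.07404 m/day, D_R = D/R = 0.05073 m²/day.
Peak time from v_R²t² + 2D_R t − x² = 0: t = (√(D_R² + v_R²x²) − D_R)/v_R².
√(D_R² + v_R²x²) = √(0.05073² + 0.07404² × 34.9²) = 2.584; v_R² = 0.005482.
t = (2.584 − 0.05073)/0.005482 = 462 days.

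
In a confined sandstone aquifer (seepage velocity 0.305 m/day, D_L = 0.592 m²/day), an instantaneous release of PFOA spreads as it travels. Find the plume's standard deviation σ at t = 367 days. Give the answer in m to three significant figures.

20.8 m

Dispersive spreading gives a Gaussian with σ² = 2Dt; advection only shifts the center.
σ = √(2 × 0.592 × 367) = 20.8 m.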